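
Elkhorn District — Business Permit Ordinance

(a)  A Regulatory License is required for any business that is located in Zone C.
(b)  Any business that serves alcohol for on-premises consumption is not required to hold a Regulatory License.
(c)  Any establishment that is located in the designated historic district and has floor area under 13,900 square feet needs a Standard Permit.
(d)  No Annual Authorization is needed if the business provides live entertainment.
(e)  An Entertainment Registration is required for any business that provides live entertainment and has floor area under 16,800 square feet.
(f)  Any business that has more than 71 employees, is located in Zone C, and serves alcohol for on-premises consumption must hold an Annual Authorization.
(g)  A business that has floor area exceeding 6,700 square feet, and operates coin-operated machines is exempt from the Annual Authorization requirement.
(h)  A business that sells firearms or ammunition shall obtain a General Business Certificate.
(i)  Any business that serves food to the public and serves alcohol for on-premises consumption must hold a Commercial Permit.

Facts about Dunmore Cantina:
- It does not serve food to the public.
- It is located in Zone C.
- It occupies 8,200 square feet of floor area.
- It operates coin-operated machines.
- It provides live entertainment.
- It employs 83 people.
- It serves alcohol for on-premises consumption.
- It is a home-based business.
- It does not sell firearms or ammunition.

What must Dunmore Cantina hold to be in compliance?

(a) is located in Zone C → Regulatory License required.
(b) serves alcohol for on-premises consumption → exempt from Regulatory License.
(c) is located in Zone C (not: is located in the designated historic district); floor area 8,200 square feet < 13,900 square feet → Standard Permit not required.
(d) provides live entertainment → exempt from Annual Authorization.
(e) provides live entertainment; floor area 8,200 square feet < 16,800 square feet → Entertainment Registration required.
(f) employees 83 > 71; is located in Zone C; serves alcohol for on-premises consumption → Annual Authorization required.
(g) floor area 8,200 square feet > 6,700 square feet; operates coin-operated machines → exempt from Annual Authorization.
(h) does not sell firearms or ammunition → General Business Certificate not required.
(i) does not serve food to the public; serves alcohol for on-premises consumption → Commercial Permit not required.

Entertainment Registration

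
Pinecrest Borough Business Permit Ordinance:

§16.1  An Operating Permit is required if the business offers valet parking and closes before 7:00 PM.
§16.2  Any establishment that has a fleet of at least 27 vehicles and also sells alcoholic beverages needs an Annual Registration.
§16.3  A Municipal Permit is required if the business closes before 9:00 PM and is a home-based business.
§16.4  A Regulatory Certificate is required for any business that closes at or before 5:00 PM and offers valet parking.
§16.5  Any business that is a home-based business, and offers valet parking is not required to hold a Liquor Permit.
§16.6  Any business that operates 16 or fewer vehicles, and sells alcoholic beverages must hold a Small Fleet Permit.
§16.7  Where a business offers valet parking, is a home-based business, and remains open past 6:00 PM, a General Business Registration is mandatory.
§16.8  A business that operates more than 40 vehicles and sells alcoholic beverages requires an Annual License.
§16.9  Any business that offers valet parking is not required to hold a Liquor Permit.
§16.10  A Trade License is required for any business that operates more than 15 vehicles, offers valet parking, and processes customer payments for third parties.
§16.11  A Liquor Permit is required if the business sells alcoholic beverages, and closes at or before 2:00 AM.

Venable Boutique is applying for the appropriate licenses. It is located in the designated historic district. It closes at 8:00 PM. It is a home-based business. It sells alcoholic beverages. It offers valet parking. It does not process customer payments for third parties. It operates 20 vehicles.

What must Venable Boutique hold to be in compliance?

General Business Registration, Municipal Permit

§16.1 offers valet parking; closes 8:00 PM, after 7:00 PM → Operating Permit not required.
§16.2 vehicles 20 < 27; sells alcoholic beverages → Annual Registration not required.
§16.3 closes 8:00 PM, at/before 9:00 PM; is a home-based business → Municipal Permit required.
§16.4 closes 8:00 PM, after 5:00 PM; offers valet parking → Regulatory Certificate not required.
§16.5 is a home-based business; offers valet parking → exempt from Liquor Permit.
§16.6 vehicles 20 > 16; sells alcoholic beverages → Small Fleet Permit not required.
§16.7 offers valet parking; is a home-based business; closes 8:00 PM, after 6:00 PM → General Business Registration required.
§16.8 vehicles 20 ≤ 40; sells alcoholic beverages → Annual License not required.
§16.9 offers valet parking → exempt from Liquor Permit.
§16.10 vehicles 20 > 15; offers valet parking; does not process customer payments for third parties → Trade License not required.
§16.11 sells alcoholic beverages; closes 8:00 PM, at/before 2:00 AM → Liquor Permit required.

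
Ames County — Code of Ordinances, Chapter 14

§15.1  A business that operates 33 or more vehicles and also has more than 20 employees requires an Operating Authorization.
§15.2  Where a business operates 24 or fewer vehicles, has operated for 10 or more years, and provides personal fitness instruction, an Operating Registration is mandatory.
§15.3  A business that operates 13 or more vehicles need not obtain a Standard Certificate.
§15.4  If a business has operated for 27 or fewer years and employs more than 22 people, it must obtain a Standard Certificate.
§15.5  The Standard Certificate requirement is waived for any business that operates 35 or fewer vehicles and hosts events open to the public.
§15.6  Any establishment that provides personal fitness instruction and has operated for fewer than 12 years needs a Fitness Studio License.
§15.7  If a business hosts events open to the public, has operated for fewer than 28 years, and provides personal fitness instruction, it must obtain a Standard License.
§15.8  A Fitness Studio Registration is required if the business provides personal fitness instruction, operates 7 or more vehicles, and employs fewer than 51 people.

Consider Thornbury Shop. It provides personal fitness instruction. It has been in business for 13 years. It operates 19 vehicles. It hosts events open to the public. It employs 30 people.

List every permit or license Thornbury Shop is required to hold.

Fitness Studio Registration, Operating Registration, Standard License

§15.1 vehicles 19 < 33; employees 30 > 20 → Operating Authorization not required.
§15.2 vehicles 19 ≤ 24; years in business 13 ≥ 10; provides personal fitness instruction → Operating Registration required.
§15.3 vehicles 19 ≥ 13 → exempt from Standard Certificate.
§15.4 years in business 13 ≤ 27; employees 30 > 22 → Standard Certificate required.
§15.5 vehicles 19 ≤ 35; hosts events open to the public → exempt from Standard Certificate.
§15.6 provides personal fitness instruction; years in business 13 ≥ 12 → Fitness Studio License not required.
§15.7 hosts events open to the public; years in business 13 < 28; provides personal fitness instruction → Standard License required.
§15.8 provides personal fitness instruction; vehicles 19 ≥ 7; employees 30 < 51 → Fitness Studio Registration required.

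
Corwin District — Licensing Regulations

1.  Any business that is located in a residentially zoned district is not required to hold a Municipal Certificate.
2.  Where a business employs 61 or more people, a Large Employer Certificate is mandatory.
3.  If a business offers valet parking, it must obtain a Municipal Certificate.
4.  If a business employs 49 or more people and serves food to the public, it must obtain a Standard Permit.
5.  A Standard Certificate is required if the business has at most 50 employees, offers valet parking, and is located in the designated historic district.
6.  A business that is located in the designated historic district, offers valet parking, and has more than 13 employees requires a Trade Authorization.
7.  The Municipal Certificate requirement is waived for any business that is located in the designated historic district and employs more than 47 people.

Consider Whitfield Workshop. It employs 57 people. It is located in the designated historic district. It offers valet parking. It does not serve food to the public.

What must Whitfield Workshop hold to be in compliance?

Trade Authorization

1. is located in the designated historic district (not: is located in a residentially zoned district) → Municipal Certificate exemption does not apply.
2. employees 57 < 61 → Large Employer Certificate not required.
3. offers valet parking → Municipal Certificate required.
4. employees 57 ≥ 49; does not serve food to the public → Standard Permit not required.
5. employees 57 > 50; offers valet parking; is located in the designated historic district → Standard Certificate not required.
6. is located in the designated historic district; offers valet parking; employees 57 > 13 → Trade Authorization required.
7. is located in the designated historic district; employees 57 > 47 → exempt from Municipal Certificate.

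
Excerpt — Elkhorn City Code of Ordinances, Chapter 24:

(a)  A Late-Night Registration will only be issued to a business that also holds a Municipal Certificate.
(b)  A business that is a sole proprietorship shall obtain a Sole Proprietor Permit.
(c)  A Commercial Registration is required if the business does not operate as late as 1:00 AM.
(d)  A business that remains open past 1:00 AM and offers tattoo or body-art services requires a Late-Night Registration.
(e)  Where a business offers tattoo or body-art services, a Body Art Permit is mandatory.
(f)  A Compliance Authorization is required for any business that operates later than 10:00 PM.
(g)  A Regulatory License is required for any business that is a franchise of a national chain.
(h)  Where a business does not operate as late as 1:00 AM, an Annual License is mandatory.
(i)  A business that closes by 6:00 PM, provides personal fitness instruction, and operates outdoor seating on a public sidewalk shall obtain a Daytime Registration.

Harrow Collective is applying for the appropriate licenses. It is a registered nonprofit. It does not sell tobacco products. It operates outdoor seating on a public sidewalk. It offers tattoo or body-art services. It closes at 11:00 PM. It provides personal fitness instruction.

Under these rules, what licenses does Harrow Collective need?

Annual License, Body Art Permit, Commercial Registration, Compliance Authorization

(a) Late-Night Registration is not required → no effect.
(b) is a registered nonprofit (not: is a sole proprietorship) → Sole Proprietor Permit not required.
(c) closes 11:00 PM, at/before 1:00 AM → Commercial Registration required.
(d) closes 11:00 PM, at/before 1:00 AM; offers tattoo or body-art services → Late-Night Registration not required.
(e) offers tattoo or body-art services → Body Art Permit required.
(f) closes 11:00 PM, after 10:00 PM → Compliance Authorization required.
(g) is a registered nonprofit (not: is a franchise of a national chain) → Regulatory License not required.
(h) closes 11:00 PM, at/before 1:00 AM → Annual License required.
(i) closes 11:00 PM, after 6:00 PM; provides personal fitness instruction; operates outdoor seating on a public sidewalk → Daytime Registration not required.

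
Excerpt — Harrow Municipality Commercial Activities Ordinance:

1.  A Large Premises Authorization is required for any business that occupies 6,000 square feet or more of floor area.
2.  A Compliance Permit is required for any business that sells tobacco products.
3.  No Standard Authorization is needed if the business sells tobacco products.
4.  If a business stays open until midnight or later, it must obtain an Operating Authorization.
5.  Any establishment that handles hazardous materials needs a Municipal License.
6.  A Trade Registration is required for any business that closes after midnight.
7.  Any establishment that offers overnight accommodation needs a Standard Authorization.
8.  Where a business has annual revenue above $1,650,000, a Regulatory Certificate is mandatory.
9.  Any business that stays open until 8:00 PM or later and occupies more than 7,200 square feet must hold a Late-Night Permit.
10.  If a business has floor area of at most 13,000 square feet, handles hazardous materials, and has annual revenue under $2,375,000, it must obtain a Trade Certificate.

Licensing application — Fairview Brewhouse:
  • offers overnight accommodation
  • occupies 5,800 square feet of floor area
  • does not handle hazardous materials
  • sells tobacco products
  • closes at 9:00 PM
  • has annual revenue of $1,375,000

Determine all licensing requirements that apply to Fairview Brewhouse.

Compliance Permit

1. floor area 5,800 square feet < 6,000 square feet → Large Premises Authorization not required.
2. sells tobacco products → Compliance Permit required.
3. sells tobacco products → exempt from Standard Authorization.
4. closes 9:00 PM, at/before midnight → Operating Authorization not required.
5. does not handle hazardous materials → Municipal License not required.
6. closes 9:00 PM, at/before midnight → Trade Registration not required.
7. offers overnight accommodation → Standard Authorization required.
8. revenue $1,375,000 ≤ $1,650,000 → Regulatory Certificate not required.
9. closes 9:00 PM, after 8:00 PM; floor area 5,800 square feet ≤ 7,200 square feet → Late-Night Permit not required.
10. floor area 5,800 square feet ≤ 13,000 square feet; does not handle hazardous materials; revenue $1,375,000 < $2,375,000 → Trade Certificate not required.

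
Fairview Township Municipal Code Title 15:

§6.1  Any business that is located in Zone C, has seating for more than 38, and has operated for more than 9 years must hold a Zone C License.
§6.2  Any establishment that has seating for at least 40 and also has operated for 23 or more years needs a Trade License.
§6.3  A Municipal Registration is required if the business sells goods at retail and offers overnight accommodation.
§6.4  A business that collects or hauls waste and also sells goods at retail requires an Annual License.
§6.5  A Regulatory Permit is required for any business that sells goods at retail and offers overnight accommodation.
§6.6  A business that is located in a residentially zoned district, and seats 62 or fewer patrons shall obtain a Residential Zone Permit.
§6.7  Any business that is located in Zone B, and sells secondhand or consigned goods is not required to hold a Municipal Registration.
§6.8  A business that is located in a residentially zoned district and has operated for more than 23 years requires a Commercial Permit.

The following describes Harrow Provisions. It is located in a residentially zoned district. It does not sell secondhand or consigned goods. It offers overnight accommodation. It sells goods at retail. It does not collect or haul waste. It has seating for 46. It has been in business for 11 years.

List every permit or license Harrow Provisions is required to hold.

Municipal Registration, Regulatory Permit, Residential Zone Permit

§6.1 is located in a residentially zoned district (not: is located in Zone C); seating 46 > 38; years in business 11 > 9 → Zone C License not required.
§6.2 seating 46 ≥ 40; years in business 11 < 23 → Trade License not required.
§6.3 sells goods at retail; offers overnight accommodation → Municipal Registration required.
§6.4 does not collect or haul waste; sells goods at retail → Annual License not required.
§6.5 sells goods at retail; offers overnight accommodation → Regulatory Permit required.
§6.6 is located in a residentially zoned district; seating 46 ≤ 62 → Residential Zone Permit required.
§6.7 is located in a residentially zoned district (not: is located in Zone B); does not sell secondhand or consigned goods → Municipal Registration exemption does not apply.
§6.8 is located in a residentially zoned district; years in business 11 ≤ 23 → Commercial Permit not required.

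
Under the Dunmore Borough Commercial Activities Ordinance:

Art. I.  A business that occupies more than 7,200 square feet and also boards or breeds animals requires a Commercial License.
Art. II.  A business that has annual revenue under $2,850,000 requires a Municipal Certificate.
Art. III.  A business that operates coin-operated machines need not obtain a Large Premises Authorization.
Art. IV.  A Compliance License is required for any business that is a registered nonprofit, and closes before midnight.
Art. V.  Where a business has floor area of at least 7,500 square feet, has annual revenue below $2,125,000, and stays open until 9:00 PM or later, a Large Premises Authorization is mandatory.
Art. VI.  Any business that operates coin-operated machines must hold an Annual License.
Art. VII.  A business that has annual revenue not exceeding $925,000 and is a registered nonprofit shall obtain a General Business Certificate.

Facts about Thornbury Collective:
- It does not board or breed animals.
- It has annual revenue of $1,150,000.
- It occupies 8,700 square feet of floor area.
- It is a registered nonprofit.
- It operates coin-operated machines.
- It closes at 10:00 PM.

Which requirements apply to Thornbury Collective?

Annual License, Compliance License, Municipal Certificate

Art. I. floor area 8,700 square feet > 7,200 square feet; does not board or breed animals → Commercial License not required.
Art. II. revenue $1,150,000 < $2,850,000 → Municipal Certificate required.
Art. III. operates coin-operated machines → exempt from Large Premises Authorization.
Art. IV. is a registered nonprofit; closes 10:00 PM, at/before midnight → Compliance License required.
Art. V. floor area 8,700 square feet ≥ 7,500 square feet; revenue $1,150,000 < $2,125,000; closes 10:00 PM, after 9:00 PM → Large Premises Authorization required.
Art. VI. operates coin-operated machines → Annual License required.
Art. VII. revenue $1,150,000 > $925,000; is a registered nonprofit → General Business Certificate not required.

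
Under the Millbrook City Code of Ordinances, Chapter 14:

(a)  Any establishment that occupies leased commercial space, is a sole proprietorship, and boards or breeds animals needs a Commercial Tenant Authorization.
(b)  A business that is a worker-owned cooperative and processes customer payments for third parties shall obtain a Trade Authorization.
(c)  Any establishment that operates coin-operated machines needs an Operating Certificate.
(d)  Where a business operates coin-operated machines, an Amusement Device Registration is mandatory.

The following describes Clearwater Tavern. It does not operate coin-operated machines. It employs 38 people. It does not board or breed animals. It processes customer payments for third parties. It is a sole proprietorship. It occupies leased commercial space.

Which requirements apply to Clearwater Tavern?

(a) occupies leased commercial space; is a sole proprietorship; does not board or breed animals → Commercial Tenant Authorization not required.
(b) is a sole proprietorship (not: is a worker-owned cooperative); processes customer payments for third parties → Trade Authorization not required.
(c) does not operate coin-operated machines → Operating Certificate not required.
(d) does not operate coin-operated machines → Amusement Device Registration not required.

None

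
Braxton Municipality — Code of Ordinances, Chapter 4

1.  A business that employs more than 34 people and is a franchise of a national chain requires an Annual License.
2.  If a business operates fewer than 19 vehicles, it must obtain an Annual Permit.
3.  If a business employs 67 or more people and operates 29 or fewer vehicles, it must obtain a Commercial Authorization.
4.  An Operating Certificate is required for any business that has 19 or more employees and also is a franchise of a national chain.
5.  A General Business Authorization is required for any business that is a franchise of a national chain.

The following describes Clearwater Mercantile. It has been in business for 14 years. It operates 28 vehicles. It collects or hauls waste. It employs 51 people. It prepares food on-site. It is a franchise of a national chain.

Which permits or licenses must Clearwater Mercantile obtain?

1. employees 51 > 34; is a franchise of a national chain → Annual License required.
2. vehicles 28 ≥ 19 → Annual Permit not required.
3. employees 51 < 67; vehicles 28 ≤ 29 → Commercial Authorization not required.
4. employees 51 ≥ 19; is a franchise of a national chain → Operating Certificate required.
5. is a franchise of a national chain → General Business Authorization required.

Annual License, General Business Authorization, Operating Certificate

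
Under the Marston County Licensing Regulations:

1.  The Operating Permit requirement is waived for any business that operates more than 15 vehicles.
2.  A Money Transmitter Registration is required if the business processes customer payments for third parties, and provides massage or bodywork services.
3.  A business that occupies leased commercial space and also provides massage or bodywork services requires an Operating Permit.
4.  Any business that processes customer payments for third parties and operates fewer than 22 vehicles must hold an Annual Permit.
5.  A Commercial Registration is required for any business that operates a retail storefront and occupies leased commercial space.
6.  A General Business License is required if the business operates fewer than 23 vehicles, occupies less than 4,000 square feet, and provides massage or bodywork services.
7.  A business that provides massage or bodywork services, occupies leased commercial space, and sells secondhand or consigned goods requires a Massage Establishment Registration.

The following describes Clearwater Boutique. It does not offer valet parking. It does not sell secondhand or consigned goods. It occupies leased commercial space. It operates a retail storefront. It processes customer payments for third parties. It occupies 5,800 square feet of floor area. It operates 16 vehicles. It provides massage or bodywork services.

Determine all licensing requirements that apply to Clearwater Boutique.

1. vehicles 16 > 15 → exempt from Operating Permit.
2. processes customer payments for third parties; provides massage or bodywork services → Money Transmitter Registration required.
3. occupies leased commercial space; provides massage or bodywork services → Operating Permit required.
4. processes customer payments for third parties; vehicles 16 < 22 → Annual Permit required.
5. operates a retail storefront; occupies leased commercial space → Commercial Registration required.
6. vehicles 16 < 23; floor area 5,800 square feet ≥ 4,000 square feet; provides massage or bodywork services → General Business License not required.
7. provides massage or bodywork services; occupies leased commercial space; does not sell secondhand or consigned goods → Massage Establishment Registration not required.

Annual Permit, Commercial Registration, Money Transmitter Registration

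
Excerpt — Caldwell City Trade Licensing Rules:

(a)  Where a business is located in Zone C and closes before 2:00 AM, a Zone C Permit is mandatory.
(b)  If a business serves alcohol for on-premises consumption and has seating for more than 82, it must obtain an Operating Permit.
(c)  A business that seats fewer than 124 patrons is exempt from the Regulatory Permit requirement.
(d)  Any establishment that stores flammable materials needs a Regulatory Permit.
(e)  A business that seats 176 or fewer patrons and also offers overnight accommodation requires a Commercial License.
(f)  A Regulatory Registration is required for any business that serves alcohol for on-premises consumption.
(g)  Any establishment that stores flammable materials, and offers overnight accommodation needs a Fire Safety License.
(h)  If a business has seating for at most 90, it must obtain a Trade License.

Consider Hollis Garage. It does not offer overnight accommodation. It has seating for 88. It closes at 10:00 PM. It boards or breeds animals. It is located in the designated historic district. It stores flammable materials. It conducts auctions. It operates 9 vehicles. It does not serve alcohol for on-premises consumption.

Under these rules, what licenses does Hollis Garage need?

(a) is located in the designated historic district (not: is located in Zone C); closes 10:00 PM, at/before 2:00 AM → Zone C Permit not required.
(b) does not serve alcohol for on-premises consumption; seating 88 > 82 → Operating Permit not required.
(c) seating 88 < 124 → exempt from Regulatory Permit.
(d) stores flammable materials → Regulatory Permit required.
(e) seating 88 ≤ 176; does not offer overnight accommodation → Commercial License not required.
(f) does not serve alcohol for on-premises consumption → Regulatory Registration not required.
(g) stores flammable materials; does not offer overnight accommodation → Fire Safety License not required.
(h) seating 88 ≤ 90 → Trade License required.

Trade License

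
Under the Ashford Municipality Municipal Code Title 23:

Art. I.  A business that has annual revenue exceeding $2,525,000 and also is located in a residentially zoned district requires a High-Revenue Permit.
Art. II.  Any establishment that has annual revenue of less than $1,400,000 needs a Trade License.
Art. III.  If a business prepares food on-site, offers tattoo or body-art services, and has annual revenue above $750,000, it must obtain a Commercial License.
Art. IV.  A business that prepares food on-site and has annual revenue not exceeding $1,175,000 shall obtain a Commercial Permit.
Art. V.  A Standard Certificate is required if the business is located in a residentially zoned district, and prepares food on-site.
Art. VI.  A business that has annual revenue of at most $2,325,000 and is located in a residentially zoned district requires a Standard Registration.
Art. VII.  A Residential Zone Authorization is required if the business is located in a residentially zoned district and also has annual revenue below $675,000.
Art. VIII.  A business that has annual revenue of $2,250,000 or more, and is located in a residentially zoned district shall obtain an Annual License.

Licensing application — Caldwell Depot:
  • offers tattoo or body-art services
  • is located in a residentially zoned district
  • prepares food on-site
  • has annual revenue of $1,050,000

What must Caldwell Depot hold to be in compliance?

Art. I. revenue $1,050,000 ≤ $2,525,000; is located in a residentially zoned district → High-Revenue Permit not required.
Art. II. revenue $1,050,000 < $1,400,000 → Trade License required.
Art. III. prepares food on-site; offers tattoo or body-art services; revenue $1,050,000 > $750,000 → Commercial License required.
Art. IV. prepares food on-site; revenue $1,050,000 ≤ $1,175,000 → Commercial Permit required.
Art. V. is located in a residentially zoned district; prepares food on-site → Standard Certificate required.
Art. VI. revenue $1,050,000 ≤ $2,325,000; is located in a residentially zoned district → Standard Registration required.
Art. VII. is located in a residentially zoned district; revenue $1,050,000 ≥ $675,000 → Residential Zone Authorization not required.
Art. VIII. revenue $1,050,000 < $2,250,000; is located in a residentially zoned district → Annual License not required.

Commercial License, Commercial Permit, Standard Certificate, Standard Registration, Trade License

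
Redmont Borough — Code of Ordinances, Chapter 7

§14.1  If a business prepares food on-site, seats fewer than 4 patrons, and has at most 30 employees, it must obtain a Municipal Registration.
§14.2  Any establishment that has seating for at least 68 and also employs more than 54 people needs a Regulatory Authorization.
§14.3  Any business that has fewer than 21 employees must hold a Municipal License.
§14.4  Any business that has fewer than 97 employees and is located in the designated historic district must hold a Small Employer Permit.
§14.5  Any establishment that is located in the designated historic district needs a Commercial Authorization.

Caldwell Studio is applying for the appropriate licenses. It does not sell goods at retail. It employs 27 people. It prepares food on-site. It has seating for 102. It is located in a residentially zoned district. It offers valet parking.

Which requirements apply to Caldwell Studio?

None

§14.1 prepares food on-site; seating 102 ≥ 4; employees 27 ≤ 30 → Municipal Registration not required.
§14.2 seating 102 ≥ 68; employees 27 ≤ 54 → Regulatory Authorization not required.
§14.3 employees 27 ≥ 21 → Municipal License not required.
§14.4 employees 27 < 97; is located in a residentially zoned district (not: is located in the designated historic district) → Small Employer Permit not required.
§14.5 is located in a residentially zoned district (not: is located in the designated historic district) → Commercial Authorization not required.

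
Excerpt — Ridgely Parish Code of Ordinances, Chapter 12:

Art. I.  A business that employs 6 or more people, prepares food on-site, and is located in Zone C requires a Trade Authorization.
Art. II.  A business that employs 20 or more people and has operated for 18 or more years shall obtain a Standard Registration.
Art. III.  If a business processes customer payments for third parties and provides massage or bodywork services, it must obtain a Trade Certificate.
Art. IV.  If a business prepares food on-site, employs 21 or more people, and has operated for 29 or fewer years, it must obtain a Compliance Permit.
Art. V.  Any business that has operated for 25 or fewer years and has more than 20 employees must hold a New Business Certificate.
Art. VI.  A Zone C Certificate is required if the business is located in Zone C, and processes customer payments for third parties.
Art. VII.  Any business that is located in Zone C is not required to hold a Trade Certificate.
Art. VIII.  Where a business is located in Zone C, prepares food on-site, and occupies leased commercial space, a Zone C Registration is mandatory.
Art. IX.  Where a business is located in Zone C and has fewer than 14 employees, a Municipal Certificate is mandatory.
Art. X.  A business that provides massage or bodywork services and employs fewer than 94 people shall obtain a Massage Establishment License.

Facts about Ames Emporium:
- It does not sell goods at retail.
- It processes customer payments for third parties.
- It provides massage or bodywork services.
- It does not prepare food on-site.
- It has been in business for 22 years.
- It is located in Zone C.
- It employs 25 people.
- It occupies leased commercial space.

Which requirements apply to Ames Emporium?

Massage Establishment License, New Business Certificate, Standard Registration, Zone C Certificate

Art. I. employees 25 ≥ 6; does not prepare food on-site; is located in Zone C → Trade Authorization not required.
Art. II. employees 25 ≥ 20; years in business 22 ≥ 18 → Standard Registration required.
Art. III. processes customer payments for third parties; provides massage or bodywork services → Trade Certificate required.
Art. IV. does not prepare food on-site; employees 25 ≥ 21; years in business 22 ≤ 29 → Compliance Permit not required.
Art. V. years in business 22 ≤ 25; employees 25 > 20 → New Business Certificate required.
Art. VI. is located in Zone C; processes customer payments for third parties → Zone C Certificate required.
Art. VII. is located in Zone C → exempt from Trade Certificate.
Art. VIII. is located in Zone C; does not prepare food on-site; occupies leased commercial space → Zone C Registration not required.
Art. IX. is located in Zone C; employees 25 ≥ 14 → Municipal Certificate not required.
Art. X. provides massage or bodywork services; employees 25 < 94 → Massage Establishment License required.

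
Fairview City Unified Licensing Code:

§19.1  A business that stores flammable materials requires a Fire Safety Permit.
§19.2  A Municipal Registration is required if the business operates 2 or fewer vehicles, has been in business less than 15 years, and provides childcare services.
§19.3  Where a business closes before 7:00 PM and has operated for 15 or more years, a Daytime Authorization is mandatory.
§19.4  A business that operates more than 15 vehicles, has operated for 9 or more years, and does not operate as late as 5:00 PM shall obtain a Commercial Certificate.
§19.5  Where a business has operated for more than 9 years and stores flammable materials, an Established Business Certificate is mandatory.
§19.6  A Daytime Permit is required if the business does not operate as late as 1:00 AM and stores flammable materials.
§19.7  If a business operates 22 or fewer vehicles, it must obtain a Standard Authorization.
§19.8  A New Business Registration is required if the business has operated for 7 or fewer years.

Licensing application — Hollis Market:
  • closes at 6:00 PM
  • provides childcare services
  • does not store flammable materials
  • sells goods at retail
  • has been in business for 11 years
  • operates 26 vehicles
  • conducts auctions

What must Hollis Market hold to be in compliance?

§19.1 does not store flammable materials → Fire Safety Permit not required.
§19.2 vehicles 26 > 2; years in business 11 < 15; provides childcare services → Municipal Registration not required.
§19.3 closes 6:00 PM, at/before 7:00 PM; years in business 11 < 15 → Daytime Authorization not required.
§19.4 vehicles 26 > 15; years in business 11 ≥ 9; closes 6:00 PM, after 5:00 PM → Commercial Certificate not required.
§19.5 years in business 11 > 9; does not store flammable materials → Established Business Certificate not required.
§19.6 closes 6:00 PM, at/before 1:00 AM; does not store flammable materials → Daytime Permit not required.
§19.7 vehicles 26 > 22 → Standard Authorization not required.
§19.8 years in business 11 > 7 → New Business Registration not required.

None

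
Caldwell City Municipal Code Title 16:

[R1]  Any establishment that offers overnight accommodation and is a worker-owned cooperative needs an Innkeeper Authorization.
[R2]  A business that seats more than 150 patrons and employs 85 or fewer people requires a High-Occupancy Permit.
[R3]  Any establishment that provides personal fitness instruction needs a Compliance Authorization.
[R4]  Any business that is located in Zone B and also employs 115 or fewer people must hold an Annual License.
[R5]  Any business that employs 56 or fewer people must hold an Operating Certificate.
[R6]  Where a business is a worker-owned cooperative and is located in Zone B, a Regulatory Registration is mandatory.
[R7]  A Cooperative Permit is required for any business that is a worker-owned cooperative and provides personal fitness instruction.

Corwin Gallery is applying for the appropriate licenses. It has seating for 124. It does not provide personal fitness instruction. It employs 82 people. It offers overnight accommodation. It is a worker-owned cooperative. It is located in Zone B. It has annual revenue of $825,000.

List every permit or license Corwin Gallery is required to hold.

[R1] offers overnight accommodation; is a worker-owned cooperative → Innkeeper Authorization required.
[R2] seating 124 ≤ 150; employees 82 ≤ 85 → High-Occupancy Permit not required.
[R3] does not provide personal fitness instruction → Compliance Authorization not required.
[R4] is located in Zone B; employees 82 ≤ 115 → Annual License required.
[R5] employees 82 > 56 → Operating Certificate not required.
[R6] is a worker-owned cooperative; is located in Zone B → Regulatory Registration required.
[R7] is a worker-owned cooperative; does not provide personal fitness instruction → Cooperative Permit not required.

Annual License, Innkeeper Authorization, Regulatory Registration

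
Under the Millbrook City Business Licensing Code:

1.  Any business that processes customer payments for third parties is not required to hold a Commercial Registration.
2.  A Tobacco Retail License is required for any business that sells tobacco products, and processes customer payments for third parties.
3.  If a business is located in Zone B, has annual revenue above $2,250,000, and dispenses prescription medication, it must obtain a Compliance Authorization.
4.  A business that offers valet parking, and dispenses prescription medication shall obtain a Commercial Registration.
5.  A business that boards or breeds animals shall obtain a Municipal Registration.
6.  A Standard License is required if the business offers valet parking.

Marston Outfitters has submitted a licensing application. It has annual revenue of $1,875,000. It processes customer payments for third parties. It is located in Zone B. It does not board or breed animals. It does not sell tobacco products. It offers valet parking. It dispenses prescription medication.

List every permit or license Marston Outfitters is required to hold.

Standard License

1. processes customer payments for third parties → exempt from Commercial Registration.
2. does not sell tobacco products; processes customer payments for third parties → Tobacco Retail License not required.
3. is located in Zone B; revenue $1,875,000 ≤ $2,250,000; dispenses prescription medication → Compliance Authorization not required.
4. offers valet parking; dispenses prescription medication → Commercial Registration required.
5. does not board or breed animals → Municipal Registration not required.
6. offers valet parking → Standard License required.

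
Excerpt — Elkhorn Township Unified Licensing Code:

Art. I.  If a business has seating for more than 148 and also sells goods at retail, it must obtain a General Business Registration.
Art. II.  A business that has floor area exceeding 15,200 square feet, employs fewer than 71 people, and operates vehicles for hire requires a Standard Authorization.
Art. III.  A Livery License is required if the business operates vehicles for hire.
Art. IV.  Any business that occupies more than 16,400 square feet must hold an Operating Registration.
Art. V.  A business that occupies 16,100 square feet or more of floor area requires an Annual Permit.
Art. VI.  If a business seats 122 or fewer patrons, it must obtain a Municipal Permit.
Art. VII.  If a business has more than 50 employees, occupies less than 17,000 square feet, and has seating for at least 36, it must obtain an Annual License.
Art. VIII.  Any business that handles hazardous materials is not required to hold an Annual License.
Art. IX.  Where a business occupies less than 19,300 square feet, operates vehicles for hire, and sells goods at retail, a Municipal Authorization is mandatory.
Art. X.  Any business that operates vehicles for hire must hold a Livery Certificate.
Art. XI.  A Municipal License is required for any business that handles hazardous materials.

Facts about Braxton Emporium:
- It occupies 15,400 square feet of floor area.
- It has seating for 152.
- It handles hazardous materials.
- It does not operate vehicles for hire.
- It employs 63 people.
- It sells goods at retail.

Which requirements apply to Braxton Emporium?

General Business Registration, Municipal License

Art. I. seating 152 > 148; sells goods at retail → General Business Registration required.
Art. II. floor area 15,400 square feet > 15,200 square feet; employees 63 < 71; does not operate vehicles for hire → Standard Authorization not required.
Art. III. does not operate vehicles for hire → Livery License not required.
Art. IV. floor area 15,400 square feet ≤ 16,400 square feet → Operating Registration not required.
Art. V. floor area 15,400 square feet < 16,100 square feet → Annual Permit not required.
Art. VI. seating 152 > 122 → Municipal Permit not required.
Art. VII. employees 63 > 50; floor area 15,400 square feet < 17,000 square feet; seating 152 ≥ 36 → Annual License required.
Art. VIII. handles hazardous materials → exempt from Annual License.
Art. IX. floor area 15,400 square feet < 19,300 square feet; does not operate vehicles for hire; sells goods at retail → Municipal Authorization not required.
Art. X. does not operate vehicles for hire → Livery Certificate not required.
Art. XI. handles hazardous materials → Municipal License required.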